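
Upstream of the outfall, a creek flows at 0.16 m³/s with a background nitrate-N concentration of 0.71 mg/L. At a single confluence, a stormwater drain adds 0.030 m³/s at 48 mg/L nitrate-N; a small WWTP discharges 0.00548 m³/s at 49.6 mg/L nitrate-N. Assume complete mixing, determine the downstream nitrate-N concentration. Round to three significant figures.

9.34 mg/L

Flow-weighted average: C = (0.1600·0.7100 + 0.03000·48.00 + 0.005480·49.60) / 0.1955 = 1.825/0.1955 = 9.338 mg/L.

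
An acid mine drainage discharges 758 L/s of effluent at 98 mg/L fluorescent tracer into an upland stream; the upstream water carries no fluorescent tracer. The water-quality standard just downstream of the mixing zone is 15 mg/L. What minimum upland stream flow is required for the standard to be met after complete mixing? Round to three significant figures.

Set C_mix = 15: (Q·0 + 758.0·98.00) / (Q + 758.0) = 15
→ Q = 758.0·(98.00 − 15)/(15 − 0) = 4194 L/s.

4190 L/s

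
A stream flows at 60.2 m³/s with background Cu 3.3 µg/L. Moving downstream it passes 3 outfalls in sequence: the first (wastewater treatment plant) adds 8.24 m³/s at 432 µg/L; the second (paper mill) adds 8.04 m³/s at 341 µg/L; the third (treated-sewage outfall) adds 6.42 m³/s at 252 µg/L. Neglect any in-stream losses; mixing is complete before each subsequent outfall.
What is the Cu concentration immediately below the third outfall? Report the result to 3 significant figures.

97.9 µg/L

After outfall 1: Q = 60.20 + 8.240 = 68.44 m³/s; C = (60.20·3.300 + 8.240·432.0)/68.44 = 54.91 µg/L.
After outfall 2: Q = 68.44 + 8.040 = 76.48 m³/s; C = (68.44·54.91 + 8.040·341.0)/76.48 = 84.99 µg/L.
After outfall 3: Q = 76.48 + 6.420 = 82.90 m³/s; C = (76.48·84.99 + 6.420·252.0)/82.90 = 97.92 µg/L.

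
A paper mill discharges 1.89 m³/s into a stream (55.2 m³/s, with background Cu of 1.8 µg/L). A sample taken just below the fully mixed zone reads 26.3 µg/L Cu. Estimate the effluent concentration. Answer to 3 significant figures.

Mass balance: 55.20·1.800 + 1.890·Cₑ = 57.09·26.30
→ Cₑ = (57.09·26.30 − 55.20·1.800) / 1.890 = 741.9 µg/L.

742 µg/L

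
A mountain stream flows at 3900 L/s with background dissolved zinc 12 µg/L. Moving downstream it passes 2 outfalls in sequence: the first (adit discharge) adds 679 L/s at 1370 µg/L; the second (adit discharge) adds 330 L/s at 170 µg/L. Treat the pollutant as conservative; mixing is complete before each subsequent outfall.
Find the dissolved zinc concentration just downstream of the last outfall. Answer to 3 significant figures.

After outfall 1: Q = 3900 + 679.0 = 4579 L/s; C = (3900·12.00 + 679.0·1370)/4579 = 213.4 µg/L.
After outfall 2: Q = 4579 + 330.0 = 4909 L/s; C = (4579·213.4 + 330.0·170.0)/4909 = 210.5 µg/L.

210 µg/L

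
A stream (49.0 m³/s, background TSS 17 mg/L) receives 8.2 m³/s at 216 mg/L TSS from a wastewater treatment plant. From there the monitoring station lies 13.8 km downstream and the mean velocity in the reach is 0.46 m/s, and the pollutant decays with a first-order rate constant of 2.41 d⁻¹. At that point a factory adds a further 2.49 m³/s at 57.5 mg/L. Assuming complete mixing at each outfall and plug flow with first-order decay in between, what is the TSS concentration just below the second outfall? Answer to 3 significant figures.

21.3 mg/L

Flow-weighted average: C = (49.00·17.00 + 8.200·216.0) / 57.20 = 2604/57.20 = 45.53 mg/L; combined flow 57.20 m³/s.
Travel time t = 13.8·1000 / 0.46 = 30000 s = 8.333 h.
First-order decay: C = 45.53·exp(−k·t) = 45.53·0.4331 = 19.72 mg/L.
Second outfall: C = (57.20·19.72 + 2.490·57.50)/59.69 = 21.29 mg/L.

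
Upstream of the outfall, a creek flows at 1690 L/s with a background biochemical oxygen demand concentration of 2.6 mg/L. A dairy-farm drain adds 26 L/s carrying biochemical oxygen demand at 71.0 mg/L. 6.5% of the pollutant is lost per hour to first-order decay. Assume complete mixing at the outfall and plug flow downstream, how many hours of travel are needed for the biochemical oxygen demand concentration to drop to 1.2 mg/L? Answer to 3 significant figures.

16.5 h

Flow-weighted average: C = (1690·2.600 + 26.00·71.00) / 1716 = 6240/1716 = 3.636 mg/L.
6.5%/h lost → k = −ln(1 − 0.065) = 0.06721 h⁻¹.
3.636·exp(−k·t) = 1.2 → t = ln(3.636/1.2)/k = 59380 s = 16.50 h.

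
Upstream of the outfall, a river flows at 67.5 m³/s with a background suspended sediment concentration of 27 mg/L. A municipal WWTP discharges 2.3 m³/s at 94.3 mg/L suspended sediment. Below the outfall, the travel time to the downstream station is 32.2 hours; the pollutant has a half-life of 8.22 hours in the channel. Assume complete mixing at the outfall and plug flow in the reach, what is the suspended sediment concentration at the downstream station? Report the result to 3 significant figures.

After mixing, C = (67.50·27.00 + 2.300·94.30) / 69.80 = 2039/69.80 = 29.22 mg/L.
Half-life 8.22 h → k = ln 2 / 8.22 = 0.08432 h⁻¹ = 2.024 d⁻¹.
Applying C = C₀e^(−kt): 29.22 × 0.06619 = 1.934 mg/L.

1.93 mg/L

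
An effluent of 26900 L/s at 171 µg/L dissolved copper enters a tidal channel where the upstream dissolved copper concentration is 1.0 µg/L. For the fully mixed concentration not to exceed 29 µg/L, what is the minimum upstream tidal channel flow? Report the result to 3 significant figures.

Set C_mix = 29: (Q·1.000 + 26900·171.0) / (Q + 26900) = 29
→ Q = 26900·(171.0 − 29)/(29 − 1.000) = 136400 L/s.

136000 L/s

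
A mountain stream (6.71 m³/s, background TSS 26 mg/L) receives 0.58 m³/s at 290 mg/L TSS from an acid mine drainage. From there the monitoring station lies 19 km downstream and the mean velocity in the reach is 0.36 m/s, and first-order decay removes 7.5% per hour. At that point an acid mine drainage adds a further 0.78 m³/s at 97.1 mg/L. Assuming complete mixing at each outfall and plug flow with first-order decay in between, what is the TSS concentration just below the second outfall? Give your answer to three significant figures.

22.9 mg/L

Flow-weighted average: C = (6.710·26.00 + 0.5800·290.0) / 7.290 = 342.7/7.290 = 47.00 mg/L; combined flow 7.290 m³/s.
Travel time t = 19·1000 / 0.36 = 52780 s = 14.66 h.
7.5%/h lost → k = −ln(1 − 0.075) = 0.07796 h⁻¹.
After decay, C = 47.00 × e^(−kt) = 47.00 × 0.3189 = 14.99 mg/L.
At the second outfall, C = (7.290·14.99 + 0.7800·97.10) / (7.290 + 0.7800) = 22.92 mg/L.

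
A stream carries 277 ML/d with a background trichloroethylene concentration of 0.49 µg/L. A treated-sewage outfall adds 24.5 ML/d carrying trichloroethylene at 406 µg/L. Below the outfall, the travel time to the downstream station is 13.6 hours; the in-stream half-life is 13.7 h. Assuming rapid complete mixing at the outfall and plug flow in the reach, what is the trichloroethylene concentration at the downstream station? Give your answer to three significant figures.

Conservation of mass: C = (277.0·0.4900 + 24.50·406.0) / 301.5 = 10080/301.5 = 33.44 µg/L.
Half-life 13.7 h → k = ln 2 / 13.7 = 0.05059 h⁻¹ = 1.214 d⁻¹.
After decay, C = 33.44 × e^(−kt) = 33.44 × 0.5025 = 16.81 µg/L.

16.8 µg/L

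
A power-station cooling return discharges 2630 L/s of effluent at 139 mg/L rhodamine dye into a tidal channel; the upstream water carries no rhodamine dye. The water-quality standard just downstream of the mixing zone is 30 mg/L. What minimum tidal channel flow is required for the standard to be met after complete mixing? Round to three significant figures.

Set C_mix = 30: (Q·0 + 2630·139.0) / (Q + 2630) = 30
→ Q = 2630·(139.0 − 30)/(30 − 0) = 9556 L/s.

9560 L/s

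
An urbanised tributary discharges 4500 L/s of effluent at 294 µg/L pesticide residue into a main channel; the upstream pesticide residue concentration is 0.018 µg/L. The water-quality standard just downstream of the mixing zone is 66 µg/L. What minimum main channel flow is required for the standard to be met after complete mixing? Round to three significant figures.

15500 L/s

Set C_mix = 66: (Q·0.01800 + 4500·294.0) / (Q + 4500) = 66
→ Q = 4500·(294.0 − 66)/(66 − 0.01800) = 15550 L/s.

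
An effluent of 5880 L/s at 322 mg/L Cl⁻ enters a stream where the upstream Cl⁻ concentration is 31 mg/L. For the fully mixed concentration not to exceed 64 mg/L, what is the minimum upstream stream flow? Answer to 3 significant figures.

Set C_mix = 64: (Q·31.00 + 5880·322.0) / (Q + 5880) = 64
→ Q = 5880·(322.0 − 64)/(64 − 31.00) = 45970 L/s.

46000 L/s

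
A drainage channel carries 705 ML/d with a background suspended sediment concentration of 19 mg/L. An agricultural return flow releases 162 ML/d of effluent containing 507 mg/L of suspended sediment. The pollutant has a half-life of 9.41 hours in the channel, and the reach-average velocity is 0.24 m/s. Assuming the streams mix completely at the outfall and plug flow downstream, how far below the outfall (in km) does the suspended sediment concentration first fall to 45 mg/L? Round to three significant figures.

Flow-weighted average: C = (705.0·19.00 + 162.0·507.0) / 867.0 = 95530/867.0 = 110.2 mg/L.
Half-life 9.41 h → k = ln 2 / 9.41 = 0.07366 h⁻¹ = 1.768 d⁻¹.
Set 110.2·exp(−k·t) = 45 → t = ln(110.2/45)/k = 43760 s = 12.16 h.
Distance = v·t = 0.24·43760 = 10500 m = 10.50 km.

10.5 km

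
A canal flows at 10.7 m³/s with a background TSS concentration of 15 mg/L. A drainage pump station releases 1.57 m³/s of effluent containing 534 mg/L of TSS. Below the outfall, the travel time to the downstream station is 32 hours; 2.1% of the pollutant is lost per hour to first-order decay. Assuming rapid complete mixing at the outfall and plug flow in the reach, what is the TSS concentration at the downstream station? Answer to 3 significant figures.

41.3 mg/L

After mixing, C = (10.70·15.00 + 1.570·534.0) / 12.27 = 998.9/12.27 = 81.41 mg/L.
2.1%/h lost → k = −ln(1 − 0.021) = 0.02122 h⁻¹.
After decay, C = 81.41 × e^(−kt) = 81.41 × 0.5070 = 41.28 mg/L.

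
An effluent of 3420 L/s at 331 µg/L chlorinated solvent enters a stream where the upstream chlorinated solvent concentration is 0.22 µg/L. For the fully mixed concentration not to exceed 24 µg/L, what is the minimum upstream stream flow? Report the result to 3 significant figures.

44200 L/s

Set C_mix = 24: (Q·0.2200 + 3420·331.0) / (Q + 3420) = 24
→ Q = 3420·(331.0 − 24)/(24 − 0.2200) = 44150 L/s.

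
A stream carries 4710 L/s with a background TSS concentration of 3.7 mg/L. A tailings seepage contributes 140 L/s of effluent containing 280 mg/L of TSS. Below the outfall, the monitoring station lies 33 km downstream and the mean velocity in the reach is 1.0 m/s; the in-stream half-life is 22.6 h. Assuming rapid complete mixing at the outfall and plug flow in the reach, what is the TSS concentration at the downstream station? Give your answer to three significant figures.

8.81 mg/L

Flow-weighted average: C = (4710·3.700 + 140.0·280.0) / 4850 = 56630/4850 = 11.68 mg/L.
Travel time t = 33·1000 / 1.0 = 33000 s = 9.167 h.
Half-life 22.6 h → k = ln 2 / 22.6 = 0.03067 h⁻¹ = 0.7361 d⁻¹.
After decay, C = 11.68 × e^(−kt) = 11.68 × 0.7549 = 8.814 mg/L.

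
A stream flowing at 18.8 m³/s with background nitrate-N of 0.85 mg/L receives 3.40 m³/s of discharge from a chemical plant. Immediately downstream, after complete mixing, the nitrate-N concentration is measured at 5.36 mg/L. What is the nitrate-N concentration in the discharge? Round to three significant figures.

Mass balance: 18.80·0.8500 + 3.400·Cₑ = 22.20·5.360
→ Cₑ = (22.20·5.360 − 18.80·0.8500) / 3.400 = 30.30 mg/L.

30.3 mg/L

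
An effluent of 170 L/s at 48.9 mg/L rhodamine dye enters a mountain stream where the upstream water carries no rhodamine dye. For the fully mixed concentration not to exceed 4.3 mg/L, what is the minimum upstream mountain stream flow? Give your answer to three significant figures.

1760 L/s

Set C_mix = 4.3: (Q·0 + 170.0·48.90) / (Q + 170.0) = 4.3
→ Q = 170.0·(48.90 − 4.3)/(4.3 − 0) = 1763 L/s.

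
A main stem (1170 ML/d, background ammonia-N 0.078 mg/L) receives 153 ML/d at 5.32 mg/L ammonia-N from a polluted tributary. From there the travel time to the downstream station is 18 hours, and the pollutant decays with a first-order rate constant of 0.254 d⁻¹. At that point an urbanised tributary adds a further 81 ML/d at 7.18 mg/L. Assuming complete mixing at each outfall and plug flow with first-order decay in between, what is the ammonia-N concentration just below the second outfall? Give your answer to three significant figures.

0.947 mg/L

Mass balance: C = (1170·0.07800 + 153.0·5.320) / 1323 = 905.2/1323 = 0.6842 mg/L; combined flow 1323 ML/d.
Decay over the reach: 0.6842·exp(−kt) = 0.6842·0.8265 = 0.5655 mg/L.
At the second outfall, C = (1323·0.5655 + 81.00·7.180) / (1323 + 81.00) = 0.9471 mg/L.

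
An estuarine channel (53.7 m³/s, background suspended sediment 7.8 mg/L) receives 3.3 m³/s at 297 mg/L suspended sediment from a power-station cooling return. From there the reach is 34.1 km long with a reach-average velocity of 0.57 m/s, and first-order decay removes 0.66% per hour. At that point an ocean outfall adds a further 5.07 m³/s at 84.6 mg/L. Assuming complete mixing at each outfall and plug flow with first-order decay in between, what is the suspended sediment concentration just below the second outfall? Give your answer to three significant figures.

Conservation of mass: C = (53.70·7.800 + 3.300·297.0) / 57.00 = 1399/57.00 = 24.54 mg/L; combined flow 57.00 m³/s.
Travel time t = 34.1·1000 / 0.57 = 59820 s = 16.62 h.
0.66%/h lost → k = −ln(1 − 0.0066) = 0.006622 h⁻¹.
Applying C = C₀e^(−kt): 24.54 × 0.8958 = 21.99 mg/L.
At the second outfall, C = (57.00·21.99 + 5.070·84.60) / (57.00 + 5.070) = 27.10 mg/L.

27.1 mg/L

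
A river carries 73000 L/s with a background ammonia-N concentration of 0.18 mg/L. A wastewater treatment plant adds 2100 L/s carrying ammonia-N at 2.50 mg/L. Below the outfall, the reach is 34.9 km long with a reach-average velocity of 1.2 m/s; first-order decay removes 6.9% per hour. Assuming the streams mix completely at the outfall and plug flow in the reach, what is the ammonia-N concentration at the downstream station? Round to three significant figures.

0.137 mg/L

Conservation of mass: C = (73000·0.1800 + 2100·2.500) / 75100 = 18390/75100 = 0.2449 mg/L.
Travel time t = 34.9·1000 / 1.2 = 29080 s = 8.079 h.
6.9%/h lost → k = −ln(1 − 0.069) = 0.07150 h⁻¹.
Applying C = C₀e^(−kt): 0.2449 × 0.5612 = 0.1374 mg/L.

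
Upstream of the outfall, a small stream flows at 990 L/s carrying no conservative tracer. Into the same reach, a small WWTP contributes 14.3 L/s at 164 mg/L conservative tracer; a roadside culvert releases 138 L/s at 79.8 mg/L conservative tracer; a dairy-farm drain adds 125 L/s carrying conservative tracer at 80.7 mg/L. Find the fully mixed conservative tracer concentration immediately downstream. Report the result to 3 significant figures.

Conservation of mass: C = (990.0·0 + 14.30·164.0 + 138.0·79.80 + 125.0·80.70) / 1267 = 23450/1267 = 18.50 mg/L.

18.5 mg/L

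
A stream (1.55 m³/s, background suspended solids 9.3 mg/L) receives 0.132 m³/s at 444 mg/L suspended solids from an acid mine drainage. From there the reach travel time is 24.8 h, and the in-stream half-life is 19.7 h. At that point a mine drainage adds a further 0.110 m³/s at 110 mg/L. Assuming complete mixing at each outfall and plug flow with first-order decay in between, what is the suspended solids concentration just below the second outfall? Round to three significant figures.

After mixing, C = (1.550·9.300 + 0.1320·444.0) / 1.682 = 73.02/1.682 = 43.41 mg/L; combined flow 1.682 m³/s.
Half-life 19.7 h → k = ln 2 / 19.7 = 0.03519 h⁻¹ = 0.8444 d⁻¹.
After decay, C = 43.41 × e^(−kt) = 43.41 × 0.4179 = 18.14 mg/L.
At the second outfall, C = (1.682·18.14 + 0.1100·110.0) / (1.682 + 0.1100) = 23.78 mg/L.

23.8 mg/L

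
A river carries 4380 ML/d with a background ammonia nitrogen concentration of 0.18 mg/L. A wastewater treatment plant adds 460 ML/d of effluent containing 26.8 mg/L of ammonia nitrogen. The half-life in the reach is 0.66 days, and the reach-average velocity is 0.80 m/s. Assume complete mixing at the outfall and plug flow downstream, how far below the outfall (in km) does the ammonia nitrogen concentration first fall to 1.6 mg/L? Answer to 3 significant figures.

Conservation of mass: C = (4380·0.1800 + 460.0·26.80) / 4840 = 13120/4840 = 2.710 mg/L.
Half-life 0.66 d → k = ln 2 / 0.66 = 1.050 d⁻¹.
Set 2.710·exp(−k·t) = 1.6 → t = ln(2.710/1.6)/k = 43350 s = 12.04 h.
Distance = v·t = 0.80·43350 = 34680 m = 34.68 km.

34.7 km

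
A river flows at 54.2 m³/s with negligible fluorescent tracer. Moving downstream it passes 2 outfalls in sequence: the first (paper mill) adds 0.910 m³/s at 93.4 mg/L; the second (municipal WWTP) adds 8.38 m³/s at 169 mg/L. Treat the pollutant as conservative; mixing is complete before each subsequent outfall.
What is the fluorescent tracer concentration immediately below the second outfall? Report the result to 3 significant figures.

23.6 mg/L

Below outfall 1: Q → 55.11 m³/s, C = (54.20·0 + 0.9100·93.40)/55.11 = 1.542 mg/L.
Below outfall 2: Q → 63.49 m³/s, C = (55.11·1.542 + 8.380·169.0)/63.49 = 23.64 mg/L.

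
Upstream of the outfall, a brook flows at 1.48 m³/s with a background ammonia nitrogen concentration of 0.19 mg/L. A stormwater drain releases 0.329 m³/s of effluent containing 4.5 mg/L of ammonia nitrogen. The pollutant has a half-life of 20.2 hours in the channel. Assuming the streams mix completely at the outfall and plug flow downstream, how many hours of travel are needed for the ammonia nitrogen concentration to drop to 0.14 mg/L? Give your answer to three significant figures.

56.5 h

Flow-weighted average: C = (1.480·0.1900 + 0.3290·4.500) / 1.809 = 1.762/1.809 = 0.9739 mg/L.
Half-life 20.2 h → k = ln 2 / 20.2 = 0.03431 h⁻¹ = 0.8235 d⁻¹.
0.9739·exp(−k·t) = 0.14 → t = ln(0.9739/0.14)/k = 203500 s = 56.53 h.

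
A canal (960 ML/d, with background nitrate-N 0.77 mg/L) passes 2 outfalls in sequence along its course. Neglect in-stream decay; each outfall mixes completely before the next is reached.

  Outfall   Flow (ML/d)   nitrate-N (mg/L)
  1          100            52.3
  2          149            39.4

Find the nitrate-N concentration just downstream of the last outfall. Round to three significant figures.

Outfall 1: combined Q = 1060 ML/d; C = (960.0·0.7700 + 100.0·52.30)/1060 = 5.631 mg/L.
Outfall 2: combined Q = 1209 ML/d; C = (1060·5.631 + 149.0·39.40)/1209 = 9.793 mg/L.

9.79 mg/L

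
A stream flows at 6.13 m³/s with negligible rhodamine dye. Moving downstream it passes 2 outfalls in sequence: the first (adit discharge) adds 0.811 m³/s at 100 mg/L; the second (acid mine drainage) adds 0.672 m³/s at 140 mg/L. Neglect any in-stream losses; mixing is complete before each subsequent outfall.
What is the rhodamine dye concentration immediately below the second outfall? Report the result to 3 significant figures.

After outfall 1: Q = 6.130 + 0.8110 = 6.941 m³/s; C = (6.130·0 + 0.8110·100.0)/6.941 = 11.68 mg/L.
After outfall 2: Q = 6.941 + 0.6720 = 7.613 m³/s; C = (6.941·11.68 + 0.6720·140.0)/7.613 = 23.01 mg/L.

23.0 mg/L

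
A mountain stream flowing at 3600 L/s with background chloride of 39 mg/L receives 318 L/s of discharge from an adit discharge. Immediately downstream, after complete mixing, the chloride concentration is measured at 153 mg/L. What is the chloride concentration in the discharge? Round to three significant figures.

Mass balance: 3600·39.00 + 318.0·Cₑ = 3918·153.0
→ Cₑ = (3918·153.0 − 3600·39.00) / 318.0 = 1444 mg/L.

1440 mg/L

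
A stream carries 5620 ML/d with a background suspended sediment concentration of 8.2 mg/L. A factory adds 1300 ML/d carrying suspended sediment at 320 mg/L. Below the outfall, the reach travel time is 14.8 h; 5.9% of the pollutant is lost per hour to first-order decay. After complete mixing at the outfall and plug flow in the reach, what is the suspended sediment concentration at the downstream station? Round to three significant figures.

27.1 mg/L

Mass balance: C = (5620·8.200 + 1300·320.0) / 6920 = 462100/6920 = 66.78 mg/L.
5.9%/h lost → k = −ln(1 − 0.059) = 0.06081 h⁻¹.
Applying C = C₀e^(−kt): 66.78 × 0.4066 = 27.15 mg/L.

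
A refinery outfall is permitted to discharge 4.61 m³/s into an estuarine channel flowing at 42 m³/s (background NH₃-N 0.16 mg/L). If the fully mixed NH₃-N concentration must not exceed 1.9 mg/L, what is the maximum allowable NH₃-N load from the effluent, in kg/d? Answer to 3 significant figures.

Mass balance at the limit: 42.00·0.1600 + 4.610·Cₑ = 46.61·1.9 → Cₑ = 17.75 mg/L.
Load = 4.610 m³/s × 17.75 g/m³ × 86 400 s/d = 7071 kg/d.

7070 kg/d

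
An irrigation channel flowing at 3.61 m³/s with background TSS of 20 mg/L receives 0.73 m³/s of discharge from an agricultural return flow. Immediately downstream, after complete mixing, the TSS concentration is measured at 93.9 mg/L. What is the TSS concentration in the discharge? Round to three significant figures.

Mass balance: 3.610·20.00 + 0.7300·Cₑ = 4.340·93.90
→ Cₑ = (4.340·93.90 − 3.610·20.00) / 0.7300 = 459.4 mg/L.

459 mg/L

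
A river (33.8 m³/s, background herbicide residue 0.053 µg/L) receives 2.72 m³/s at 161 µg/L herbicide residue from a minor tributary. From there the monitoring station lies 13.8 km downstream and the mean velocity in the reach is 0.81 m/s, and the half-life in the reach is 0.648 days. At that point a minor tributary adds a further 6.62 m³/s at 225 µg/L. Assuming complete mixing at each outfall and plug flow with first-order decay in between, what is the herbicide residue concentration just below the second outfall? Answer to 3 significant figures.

42.8 µg/L

After mixing, C = (33.80·0.05300 + 2.720·161.0) / 36.52 = 439.7/36.52 = 12.04 µg/L; combined flow 36.52 m³/s.
Travel time t = 13.8·1000 / 0.81 = 17040 s = 4.733 h.
Half-life 0.648 d → k = ln 2 / 0.648 = 1.070 d⁻¹.
Decay over the reach: 12.04·exp(−kt) = 12.04·0.8098 = 9.751 µg/L.
Second outfall: C = (36.52·9.751 + 6.620·225.0)/43.14 = 42.78 µg/L.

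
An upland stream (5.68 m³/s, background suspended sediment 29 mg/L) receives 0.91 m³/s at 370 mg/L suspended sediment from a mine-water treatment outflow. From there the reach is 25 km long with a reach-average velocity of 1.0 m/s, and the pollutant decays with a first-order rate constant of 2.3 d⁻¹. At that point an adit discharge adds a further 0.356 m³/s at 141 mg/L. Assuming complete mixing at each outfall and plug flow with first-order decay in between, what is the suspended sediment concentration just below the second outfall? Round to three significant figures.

44.3 mg/L

After mixing, C = (5.680·29.00 + 0.9100·370.0) / 6.590 = 501.4/6.590 = 76.09 mg/L; combined flow 6.590 m³/s.
Travel time t = 25·1000 / 1.0 = 25000 s = 6.944 h.
Applying C = C₀e^(−kt): 76.09 × 0.5140 = 39.11 mg/L.
At the second outfall, C = (6.590·39.11 + 0.3560·141.0) / (6.590 + 0.3560) = 44.33 mg/L.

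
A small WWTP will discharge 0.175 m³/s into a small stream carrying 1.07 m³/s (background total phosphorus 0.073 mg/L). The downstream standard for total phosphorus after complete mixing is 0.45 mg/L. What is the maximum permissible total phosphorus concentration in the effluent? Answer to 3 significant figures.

2.76 mg/L

At the limit, (Qr·Cr + Qe·Cₑ)/(Qr + Qe) = 0.45:
Cₑ = (1.245·0.45 − 1.070·0.07300) / 0.1750 = 2.755 mg/L.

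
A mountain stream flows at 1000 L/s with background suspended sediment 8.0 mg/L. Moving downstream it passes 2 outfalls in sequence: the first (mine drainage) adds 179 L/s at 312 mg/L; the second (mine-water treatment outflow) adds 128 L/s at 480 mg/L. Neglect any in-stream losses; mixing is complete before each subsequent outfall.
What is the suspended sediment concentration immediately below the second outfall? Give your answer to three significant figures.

95.9 mg/L

Below outfall 1: Q → 1179 L/s, C = (1000·8.000 + 179.0·312.0)/1179 = 54.15 mg/L.
Below outfall 2: Q → 1307 L/s, C = (1179·54.15 + 128.0·480.0)/1307 = 95.86 mg/L.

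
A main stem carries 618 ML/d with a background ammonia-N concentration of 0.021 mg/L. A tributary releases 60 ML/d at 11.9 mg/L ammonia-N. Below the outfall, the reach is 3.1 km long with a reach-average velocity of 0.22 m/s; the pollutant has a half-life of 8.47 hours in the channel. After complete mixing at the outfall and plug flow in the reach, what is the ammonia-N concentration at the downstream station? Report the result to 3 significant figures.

Mass balance: C = (618.0·0.02100 + 60.00·11.90) / 678.0 = 727.0/678.0 = 1.072 mg/L.
Travel time t = 3.1·1000 / 0.22 = 14090 s = 3.914 h.
Half-life 8.47 h → k = ln 2 / 8.47 = 0.08184 h⁻¹ = 1.964 d⁻¹.
Decay over the reach: 1.072·exp(−kt) = 1.072·0.7259 = 0.7784 mg/L.

0.778 mg/L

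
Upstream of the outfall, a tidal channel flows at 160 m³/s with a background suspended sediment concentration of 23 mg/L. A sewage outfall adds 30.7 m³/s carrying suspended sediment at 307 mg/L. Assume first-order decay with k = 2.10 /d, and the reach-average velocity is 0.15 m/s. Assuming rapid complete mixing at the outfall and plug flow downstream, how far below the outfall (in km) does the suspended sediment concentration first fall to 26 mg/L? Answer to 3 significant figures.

6.00 km

Mixed concentration C = ΣQC/ΣQ = (160.0·23.00 + 30.70·307.0) / 190.7 = 13100/190.7 = 68.72 mg/L.
Set 68.72·exp(−k·t) = 26 → t = ln(68.72/26)/k = 39990 s = 11.11 h.
Distance = v·t = 0.15·39990 = 5998 m = 5.998 km.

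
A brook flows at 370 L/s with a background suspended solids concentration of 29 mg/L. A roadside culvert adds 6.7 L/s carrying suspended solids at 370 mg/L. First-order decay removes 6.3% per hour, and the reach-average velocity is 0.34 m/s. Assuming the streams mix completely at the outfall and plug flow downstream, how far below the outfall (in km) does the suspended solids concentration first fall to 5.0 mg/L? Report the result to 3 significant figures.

36.6 km

After mixing, C = (370.0·29.00 + 6.700·370.0) / 376.7 = 13210/376.7 = 35.07 mg/L.
6.3%/h lost → k = −ln(1 − 0.063) = 0.06507 h⁻¹.
Set 35.07·exp(−k·t) = 5.0 → t = ln(35.07/5.0)/k = 107800 s = 29.93 h.
Distance = v·t = 0.34·107800 = 36640 m = 36.64 km.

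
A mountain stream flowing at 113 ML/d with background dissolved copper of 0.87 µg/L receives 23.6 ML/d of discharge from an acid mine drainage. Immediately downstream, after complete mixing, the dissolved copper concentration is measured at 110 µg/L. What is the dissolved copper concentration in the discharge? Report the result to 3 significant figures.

Mass balance: 113.0·0.8700 + 23.60·Cₑ = 136.6·110.0
→ Cₑ = (136.6·110.0 − 113.0·0.8700) / 23.60 = 632.5 µg/L.

633 µg/L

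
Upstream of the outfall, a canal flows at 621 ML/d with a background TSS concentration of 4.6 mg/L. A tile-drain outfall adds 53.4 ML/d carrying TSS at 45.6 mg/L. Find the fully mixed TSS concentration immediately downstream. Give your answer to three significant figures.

7.85 mg/L

Flow-weighted average: C = (621.0·4.600 + 53.40·45.60) / 674.4 = 5292/674.4 = 7.846 mg/L.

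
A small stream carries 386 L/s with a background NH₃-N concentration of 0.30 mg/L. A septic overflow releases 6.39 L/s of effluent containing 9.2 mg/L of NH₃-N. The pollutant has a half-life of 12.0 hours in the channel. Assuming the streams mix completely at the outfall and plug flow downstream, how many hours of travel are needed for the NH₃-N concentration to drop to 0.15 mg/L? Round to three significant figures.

Mixed concentration C = ΣQC/ΣQ = (386.0·0.3000 + 6.390·9.200) / 392.4 = 174.6/392.4 = 0.4449 mg/L.
Half-life 12.0 h → k = ln 2 / 12.0 = 0.05776 h⁻¹ = 1.386 d⁻¹.
0.4449·exp(−k·t) = 0.15 → t = ln(0.4449/0.15)/k = 67760 s = 18.82 h.

18.8 h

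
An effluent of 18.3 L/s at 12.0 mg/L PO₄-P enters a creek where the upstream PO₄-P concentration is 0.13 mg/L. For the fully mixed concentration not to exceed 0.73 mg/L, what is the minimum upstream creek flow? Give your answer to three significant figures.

Set C_mix = 0.73: (Q·0.1300 + 18.30·12.00) / (Q + 18.30) = 0.73
→ Q = 18.30·(12.00 − 0.73)/(0.73 − 0.1300) = 343.7 L/s.

344 L/s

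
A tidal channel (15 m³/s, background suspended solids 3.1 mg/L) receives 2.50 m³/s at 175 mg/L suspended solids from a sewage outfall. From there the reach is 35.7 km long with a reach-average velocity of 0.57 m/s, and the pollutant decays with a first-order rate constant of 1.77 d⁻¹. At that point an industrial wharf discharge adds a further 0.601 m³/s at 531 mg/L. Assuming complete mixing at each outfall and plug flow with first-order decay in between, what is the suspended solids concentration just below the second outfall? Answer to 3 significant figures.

Mass balance: C = (15.00·3.100 + 2.500·175.0) / 17.50 = 484.0/17.50 = 27.66 mg/L; combined flow 17.50 m³/s.
Travel time t = 35.7·1000 / 0.57 = 62630 s = 17.40 h.
First-order decay: C = 27.66·exp(−k·t) = 27.66·0.2772 = 7.666 mg/L.
Second outfall: C = (17.50·7.666 + 0.6010·531.0)/18.10 = 25.04 mg/L.

25.0 mg/L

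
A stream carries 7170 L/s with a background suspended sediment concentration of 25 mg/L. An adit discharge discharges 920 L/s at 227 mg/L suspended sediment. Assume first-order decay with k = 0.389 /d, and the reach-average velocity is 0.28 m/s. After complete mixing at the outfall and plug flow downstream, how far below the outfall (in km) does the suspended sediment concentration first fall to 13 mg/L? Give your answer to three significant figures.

81.2 km

Conservation of mass: C = (7170·25.00 + 920.0·227.0) / 8090 = 388100/8090 = 47.97 mg/L.
Set 47.97·exp(−k·t) = 13 → t = ln(47.97/13)/k = 290000 s = 80.55 h.
Distance = v·t = 0.28·290000 = 81200 m = 81.20 km.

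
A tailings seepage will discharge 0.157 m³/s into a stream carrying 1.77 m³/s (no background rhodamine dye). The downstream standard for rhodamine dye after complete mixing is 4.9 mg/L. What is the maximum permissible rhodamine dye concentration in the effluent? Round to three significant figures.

At the limit, (Qr·Cr + Qe·Cₑ)/(Qr + Qe) = 4.9:
Cₑ = (1.927·4.9 − 1.770·0) / 0.1570 = 60.14 mg/L.

60.1 mg/L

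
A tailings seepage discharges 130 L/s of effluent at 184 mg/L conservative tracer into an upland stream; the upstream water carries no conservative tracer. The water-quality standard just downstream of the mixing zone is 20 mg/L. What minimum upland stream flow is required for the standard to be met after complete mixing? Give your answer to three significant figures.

Set C_mix = 20: (Q·0 + 130.0·184.0) / (Q + 130.0) = 20
→ Q = 130.0·(184.0 − 20)/(20 − 0) = 1066 L/s.

1070 L/s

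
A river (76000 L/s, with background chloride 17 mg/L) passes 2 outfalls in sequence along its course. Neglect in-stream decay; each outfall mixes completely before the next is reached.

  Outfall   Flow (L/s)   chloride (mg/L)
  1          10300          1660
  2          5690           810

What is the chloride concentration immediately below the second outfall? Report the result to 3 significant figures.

Outfall 1: combined Q = 86300 L/s; C = (76000·17.00 + 10300·1660)/86300 = 213.1 mg/L.
Outfall 2: combined Q = 91990 L/s; C = (86300·213.1 + 5690·810.0)/91990 = 250.0 mg/L.

250 mg/L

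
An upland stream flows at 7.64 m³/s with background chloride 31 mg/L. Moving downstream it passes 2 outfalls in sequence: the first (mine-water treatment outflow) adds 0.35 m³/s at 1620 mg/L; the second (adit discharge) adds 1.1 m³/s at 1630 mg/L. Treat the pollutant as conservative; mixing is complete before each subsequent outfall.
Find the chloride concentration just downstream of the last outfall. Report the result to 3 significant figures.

286 mg/L

Outfall 1: combined Q = 7.990 m³/s; C = (7.640·31.00 + 0.3500·1620)/7.990 = 100.6 mg/L.
Outfall 2: combined Q = 9.090 m³/s; C = (7.990·100.6 + 1.100·1630)/9.090 = 285.7 mg/L.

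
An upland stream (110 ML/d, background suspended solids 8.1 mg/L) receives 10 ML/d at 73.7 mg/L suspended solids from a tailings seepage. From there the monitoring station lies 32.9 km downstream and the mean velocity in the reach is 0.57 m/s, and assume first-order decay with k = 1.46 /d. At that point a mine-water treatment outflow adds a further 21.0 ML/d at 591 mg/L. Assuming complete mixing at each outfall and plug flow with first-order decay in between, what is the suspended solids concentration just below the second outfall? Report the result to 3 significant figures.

Mixed concentration C = ΣQC/ΣQ = (110.0·8.100 + 10.00·73.70) / 120.0 = 1628/120.0 = 13.57 mg/L; combined flow 120.0 ML/d.
Travel time t = 32.9·1000 / 0.57 = 57720 s = 16.03 h.
First-order decay: C = 13.57·exp(−k·t) = 13.57·0.3771 = 5.115 mg/L.
At the second outfall, C = (120.0·5.115 + 21.00·591.0) / (120.0 + 21.00) = 92.37 mg/L.

92.4 mg/L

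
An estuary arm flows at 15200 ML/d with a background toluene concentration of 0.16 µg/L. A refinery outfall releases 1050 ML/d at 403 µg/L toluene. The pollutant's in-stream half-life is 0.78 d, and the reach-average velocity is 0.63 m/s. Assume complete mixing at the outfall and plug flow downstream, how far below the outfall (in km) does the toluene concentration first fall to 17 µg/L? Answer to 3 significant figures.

Mass balance: C = (15200·0.1600 + 1050·403.0) / 16250 = 425600/16250 = 26.19 µg/L.
Half-life 0.78 d → k = ln 2 / 0.78 = 0.8887 d⁻¹.
Set 26.19·exp(−k·t) = 17 → t = ln(26.19/17)/k = 42020 s = 11.67 h.
Distance = v·t = 0.63·42020 = 26470 m = 26.47 km.

26.5 km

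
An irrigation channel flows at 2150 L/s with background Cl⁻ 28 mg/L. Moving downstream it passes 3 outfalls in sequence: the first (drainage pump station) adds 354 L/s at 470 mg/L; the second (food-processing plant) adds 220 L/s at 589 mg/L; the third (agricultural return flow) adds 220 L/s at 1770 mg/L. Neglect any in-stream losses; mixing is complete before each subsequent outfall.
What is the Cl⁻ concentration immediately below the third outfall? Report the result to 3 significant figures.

253 mg/L

After outfall 1: Q = 2150 + 354.0 = 2504 L/s; C = (2150·28.00 + 354.0·470.0)/2504 = 90.49 mg/L.
After outfall 2: Q = 2504 + 220.0 = 2724 L/s; C = (2504·90.49 + 220.0·589.0)/2724 = 130.7 mg/L.
After outfall 3: Q = 2724 + 220.0 = 2944 L/s; C = (2724·130.7 + 220.0·1770)/2944 = 253.2 mg/L.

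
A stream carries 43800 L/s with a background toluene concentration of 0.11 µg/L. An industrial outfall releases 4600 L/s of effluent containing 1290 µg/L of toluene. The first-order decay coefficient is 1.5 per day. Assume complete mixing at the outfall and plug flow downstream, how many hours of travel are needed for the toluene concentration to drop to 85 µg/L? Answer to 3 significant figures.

Conservation of mass: C = (43800·0.1100 + 4600·1290) / 48400 = 5939000/48400 = 122.7 µg/L.
122.7·exp(−k·t) = 85 → t = ln(122.7/85)/k = 21150 s = 5.874 h.

5.87 h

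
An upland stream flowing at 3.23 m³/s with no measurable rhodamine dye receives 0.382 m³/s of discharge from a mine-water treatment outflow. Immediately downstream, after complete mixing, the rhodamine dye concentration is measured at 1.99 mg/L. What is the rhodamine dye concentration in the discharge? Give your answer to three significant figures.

Mass balance: 3.230·0 + 0.3820·Cₑ = 3.612·1.990
→ Cₑ = (3.612·1.990 − 3.230·0) / 0.3820 = 18.82 mg/L.

18.8 mg/L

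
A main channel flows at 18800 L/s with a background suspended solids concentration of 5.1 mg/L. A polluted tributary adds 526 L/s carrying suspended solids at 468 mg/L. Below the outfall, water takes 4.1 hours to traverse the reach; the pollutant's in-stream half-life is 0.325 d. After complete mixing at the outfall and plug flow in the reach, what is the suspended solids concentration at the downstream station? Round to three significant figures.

Mass balance: C = (18800·5.100 + 526.0·468.0) / 19330 = 342000/19330 = 17.70 mg/L.
Half-life 0.325 d → k = ln 2 / 0.325 = 2.133 d⁻¹.
After decay, C = 17.70 × e^(−kt) = 17.70 × 0.6947 = 12.29 mg/L.

12.3 mg/L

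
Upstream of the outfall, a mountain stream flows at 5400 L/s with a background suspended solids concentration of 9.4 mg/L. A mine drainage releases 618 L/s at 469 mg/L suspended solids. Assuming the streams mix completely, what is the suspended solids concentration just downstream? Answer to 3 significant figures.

56.6 mg/L

After mixing, C = (5400·9.400 + 618.0·469.0) / 6018 = 340600/6018 = 56.60 mg/L.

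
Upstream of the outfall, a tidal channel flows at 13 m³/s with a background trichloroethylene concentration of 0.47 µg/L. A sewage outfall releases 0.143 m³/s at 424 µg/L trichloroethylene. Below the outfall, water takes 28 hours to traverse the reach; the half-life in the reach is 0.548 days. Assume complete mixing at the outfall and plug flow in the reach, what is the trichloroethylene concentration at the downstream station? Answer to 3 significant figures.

1.16 µg/L

Conservation of mass: C = (13.00·0.4700 + 0.1430·424.0) / 13.14 = 66.74/13.14 = 5.078 µg/L.
Half-life 0.548 d → k = ln 2 / 0.548 = 1.265 d⁻¹.
Applying C = C₀e^(−kt): 5.078 × 0.2286 = 1.161 µg/L.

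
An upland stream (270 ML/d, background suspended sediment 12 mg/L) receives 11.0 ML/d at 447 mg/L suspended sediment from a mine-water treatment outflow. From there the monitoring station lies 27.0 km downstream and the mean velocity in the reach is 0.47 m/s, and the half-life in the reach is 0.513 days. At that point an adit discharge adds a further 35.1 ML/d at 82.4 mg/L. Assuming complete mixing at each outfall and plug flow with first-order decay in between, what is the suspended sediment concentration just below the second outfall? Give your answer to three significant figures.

19.7 mg/L

After mixing, C = (270.0·12.00 + 11.00·447.0) / 281.0 = 8157/281.0 = 29.03 mg/L; combined flow 281.0 ML/d.
Travel time t = 27.0·1000 / 0.47 = 57450 s = 15.96 h.
Half-life 0.513 d → k = ln 2 / 0.513 = 1.351 d⁻¹.
First-order decay: C = 29.03·exp(−k·t) = 29.03·0.4072 = 11.82 mg/L.
At the second outfall, C = (281.0·11.82 + 35.10·82.40) / (281.0 + 35.10) = 19.66 mg/L.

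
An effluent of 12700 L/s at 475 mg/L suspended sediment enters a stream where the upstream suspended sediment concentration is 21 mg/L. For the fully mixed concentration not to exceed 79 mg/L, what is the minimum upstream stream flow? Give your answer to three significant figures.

Set C_mix = 79: (Q·21.00 + 12700·475.0) / (Q + 12700) = 79
→ Q = 12700·(475.0 − 79)/(79 − 21.00) = 86710 L/s.

86700 L/s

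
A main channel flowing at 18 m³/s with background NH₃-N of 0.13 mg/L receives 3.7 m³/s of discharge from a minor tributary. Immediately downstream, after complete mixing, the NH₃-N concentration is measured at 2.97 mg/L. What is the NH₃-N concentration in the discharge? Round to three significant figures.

Mass balance: 18.00·0.1300 + 3.700·Cₑ = 21.70·2.970
→ Cₑ = (21.70·2.970 − 18.00·0.1300) / 3.700 = 16.79 mg/L.

16.8 mg/L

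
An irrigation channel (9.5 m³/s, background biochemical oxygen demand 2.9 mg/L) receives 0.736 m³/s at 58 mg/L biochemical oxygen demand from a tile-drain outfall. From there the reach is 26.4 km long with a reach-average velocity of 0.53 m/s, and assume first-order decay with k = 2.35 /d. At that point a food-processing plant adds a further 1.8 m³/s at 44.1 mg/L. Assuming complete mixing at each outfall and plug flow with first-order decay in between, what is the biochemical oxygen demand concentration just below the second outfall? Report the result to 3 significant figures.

8.10 mg/L

Flow-weighted average: C = (9.500·2.900 + 0.7360·58.00) / 10.24 = 70.24/10.24 = 6.862 mg/L; combined flow 10.24 m³/s.
Travel time t = 26.4·1000 / 0.53 = 49810 s = 13.84 h.
Decay over the reach: 6.862·exp(−kt) = 6.862·0.2580 = 1.770 mg/L.
At the second outfall, C = (10.24·1.770 + 1.800·44.10) / (10.24 + 1.800) = 8.101 mg/L.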